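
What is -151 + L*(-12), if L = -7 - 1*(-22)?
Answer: -331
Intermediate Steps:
L = 15 (L = -7 + 22 = 15)
-151 + L*(-12) = -151 + 15*(-12) = -151 - 180 = -331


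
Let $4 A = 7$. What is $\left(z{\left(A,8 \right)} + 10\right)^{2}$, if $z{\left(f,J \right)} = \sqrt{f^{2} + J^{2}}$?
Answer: $\frac{\left(40 + \sqrt{1073}\right)^{2}}{16} \approx 330.85$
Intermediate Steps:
$A = \frac{7}{4}$ ($A = \frac{1}{4} \cdot 7 = \frac{7}{4} \approx 1.75$)
$z{\left(f,J \right)} = \sqrt{J^{2} + f^{2}}$
$\left(z{\left(A,8 \right)} + 10\right)^{2} = \left(\sqrt{8^{2} + \left(\frac{7}{4}\right)^{2}} + 10\right)^{2} = \left(\sqrt{64 + \frac{49}{16}} + 10\right)^{2} = \left(\sqrt{\frac{1073}{16}} + 10\right)^{2} = \left(\frac{\sqrt{1073}}{4} + 10\right)^{2} = \left(10 + \frac{\sqrt{1073}}{4}\right)^{2}$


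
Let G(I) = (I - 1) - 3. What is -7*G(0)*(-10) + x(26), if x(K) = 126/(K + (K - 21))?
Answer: -8554/31 ≈ -275.94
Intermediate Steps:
G(I) = -4 + I (G(I) = (-1 + I) - 3 = -4 + I)
x(K) = 126/(-21 + 2*K) (x(K) = 126/(K + (-21 + K)) = 126/(-21 + 2*K))
-7*G(0)*(-10) + x(26) = -7*(-4 + 0)*(-10) + 126/(-21 + 2*26) = -7*(-4)*(-10) + 126/(-21 + 52) = 28*(-10) + 126/31 = -280 + 126*(1/31) = -280 + 126/31 = -8554/31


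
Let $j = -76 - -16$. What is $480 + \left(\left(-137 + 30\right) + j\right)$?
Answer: $313$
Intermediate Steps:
$j = -60$ ($j = -76 + 16 = -60$)
$480 + \left(\left(-137 + 30\right) + j\right) = 480 + \left(\left(-137 + 30\right) - 60\right) = 480 - 167 = 313$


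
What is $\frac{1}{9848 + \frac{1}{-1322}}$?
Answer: $\frac{1322}{13019055} \approx 0.00010154$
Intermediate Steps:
$\frac{1}{9848 + \frac{1}{-1322}} = \frac{1}{9848 - \frac{1}{1322}} = \frac{1}{\frac{13019055}{1322}} = \frac{1322}{13019055}$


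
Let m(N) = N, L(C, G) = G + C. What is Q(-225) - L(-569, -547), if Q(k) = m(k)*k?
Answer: 51741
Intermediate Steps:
L(C, G) = C + G
Q(k) = k² (Q(k) = k*k = k²)
Q(-225) - L(-569, -547) = (-225)² - (-569 - 547) = 50625 - 1*(-1116) = 50625 + 1116 = 51741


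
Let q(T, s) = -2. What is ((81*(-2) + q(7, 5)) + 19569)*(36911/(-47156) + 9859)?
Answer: 9020881774665/47156 ≈ 1.9130e+8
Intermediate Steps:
((81*(-2) + q(7, 5)) + 19569)*(36911/(-47156) + 9859) = ((81*(-2) - 2) + 19569)*(36911/(-47156) + 9859) = ((-162 - 2) + 19569)*(36911*(-1/47156) + 9859) = (-164 + 19569)*(-36911/47156 + 9859) = 19405*(464874093/47156) = 9020881774665/47156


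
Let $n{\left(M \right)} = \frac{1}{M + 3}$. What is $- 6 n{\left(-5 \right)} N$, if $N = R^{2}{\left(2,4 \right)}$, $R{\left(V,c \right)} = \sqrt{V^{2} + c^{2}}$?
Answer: $60$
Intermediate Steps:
$N = 20$ ($N = \left(\sqrt{2^{2} + 4^{2}}\right)^{2} = \left(\sqrt{4 + 16}\right)^{2} = \left(\sqrt{20}\right)^{2} = \left(2 \sqrt{5}\right)^{2} = 20$)
$n{\left(M \right)} = \frac{1}{3 + M}$
$- 6 n{\left(-5 \right)} N = - \frac{6}{3 - 5} \cdot 20 = - \frac{6}{-2} \cdot 20 = \left(-6\right) \left(- \frac{1}{2}\right) 20 = 3 \cdot 20 = 60$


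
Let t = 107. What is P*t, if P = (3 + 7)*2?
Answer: 2140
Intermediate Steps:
P = 20 (P = 10*2 = 20)
P*t = 20*107 = 2140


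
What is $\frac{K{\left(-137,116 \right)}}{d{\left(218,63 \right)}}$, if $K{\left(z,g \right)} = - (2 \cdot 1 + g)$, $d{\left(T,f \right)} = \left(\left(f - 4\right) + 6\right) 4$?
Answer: $- \frac{59}{130} \approx -0.45385$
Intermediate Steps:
$d{\left(T,f \right)} = 8 + 4 f$ ($d{\left(T,f \right)} = \left(\left(-4 + f\right) + 6\right) 4 = \left(2 + f\right) 4 = 8 + 4 f$)
$K{\left(z,g \right)} = -2 - g$ ($K{\left(z,g \right)} = - (2 + g) = -2 - g$)
$\frac{K{\left(-137,116 \right)}}{d{\left(218,63 \right)}} = \frac{-2 - 116}{8 + 4 \cdot 63} = \frac{-2 - 116}{8 + 252} = - \frac{118}{260} = \left(-118\right) \frac{1}{260} = - \frac{59}{130}$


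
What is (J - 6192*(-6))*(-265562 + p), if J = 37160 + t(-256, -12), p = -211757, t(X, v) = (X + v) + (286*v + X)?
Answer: -33582255564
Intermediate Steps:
t(X, v) = 2*X + 287*v (t(X, v) = (X + v) + (X + 286*v) = 2*X + 287*v)
J = 33204 (J = 37160 + (2*(-256) + 287*(-12)) = 37160 + (-512 - 3444) = 37160 - 3956 = 33204)
(J - 6192*(-6))*(-265562 + p) = (33204 - 6192*(-6))*(-265562 - 211757) = (33204 + 37152)*(-477319) = 70356*(-477319) = -33582255564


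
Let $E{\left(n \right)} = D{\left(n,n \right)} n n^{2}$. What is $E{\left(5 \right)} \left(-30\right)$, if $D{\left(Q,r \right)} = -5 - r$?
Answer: $37500$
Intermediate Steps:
$E{\left(n \right)} = n^{3} \left(-5 - n\right)$ ($E{\left(n \right)} = \left(-5 - n\right) n n^{2} = n \left(-5 - n\right) n^{2} = n^{3} \left(-5 - n\right)$)
$E{\left(5 \right)} \left(-30\right) = 5^{3} \left(-5 - 5\right) \left(-30\right) = 125 \left(-5 - 5\right) \left(-30\right) = 125 \left(-10\right) \left(-30\right) = \left(-1250\right) \left(-30\right) = 37500$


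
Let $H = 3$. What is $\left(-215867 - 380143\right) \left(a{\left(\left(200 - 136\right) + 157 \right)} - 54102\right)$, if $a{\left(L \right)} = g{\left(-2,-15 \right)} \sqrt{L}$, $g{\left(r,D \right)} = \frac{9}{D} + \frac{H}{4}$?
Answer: $32245333020 - \frac{178803 \sqrt{221}}{2} \approx 3.2244 \cdot 10^{10}$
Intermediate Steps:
$g{\left(r,D \right)} = \frac{3}{4} + \frac{9}{D}$ ($g{\left(r,D \right)} = \frac{9}{D} + \frac{3}{4} = \frac{3}{4} + \frac{9}{D}$)
$a{\left(L \right)} = \frac{3 \sqrt{L}}{20}$ ($a{\left(L \right)} = \left(\frac{3}{4} + \frac{9}{-15}\right) \sqrt{L} = \left(\frac{3}{4} + 9 \left(- \frac{1}{15}\right)\right) \sqrt{L} = \left(\frac{3}{4} - \frac{3}{5}\right) \sqrt{L} = \frac{3 \sqrt{L}}{20}$)
$\left(-215867 - 380143\right) \left(a{\left(\left(200 - 136\right) + 157 \right)} - 54102\right) = \left(-215867 - 380143\right) \left(\frac{3 \sqrt{\left(200 - 136\right) + 157}}{20} - 54102\right) = - 596010 \left(\frac{3 \sqrt{64 + 157}}{20} - 54102\right) = - 596010 \left(\frac{3 \sqrt{221}}{20} - 54102\right) = - 596010 \left(-54102 + \frac{3 \sqrt{221}}{20}\right) = 32245333020 - \frac{178803 \sqrt{221}}{2}$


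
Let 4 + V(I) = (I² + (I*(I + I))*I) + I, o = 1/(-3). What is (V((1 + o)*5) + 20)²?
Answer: 7963684/729 ≈ 10924.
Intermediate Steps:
o = -⅓ ≈ -0.33333
V(I) = -4 + I + I² + 2*I³ (V(I) = -4 + ((I² + (I*(I + I))*I) + I) = -4 + ((I² + (I*(2*I))*I) + I) = -4 + ((I² + (2*I²)*I) + I) = -4 + ((I² + 2*I³) + I) = -4 + (I + I² + 2*I³) = -4 + I + I² + 2*I³)
(V((1 + o)*5) + 20)² = ((-4 + (1 - ⅓)*5 + ((1 - ⅓)*5)² + 2*((1 - ⅓)*5)³) + 20)² = ((-4 + (⅔)*5 + ((⅔)*5)² + 2*((⅔)*5)³) + 20)² = ((-4 + 10/3 + (10/3)² + 2*(10/3)³) + 20)² = ((-4 + 10/3 + 100/9 + 2*(1000/27)) + 20)² = ((-4 + 10/3 + 100/9 + 2000/27) + 20)² = (2282/27 + 20)² = (2822/27)² = 7963684/729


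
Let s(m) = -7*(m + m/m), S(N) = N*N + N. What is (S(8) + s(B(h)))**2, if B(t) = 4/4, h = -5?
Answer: 3364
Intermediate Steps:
S(N) = N + N**2 (S(N) = N**2 + N = N + N**2)
B(t) = 1 (B(t) = 4*(1/4) = 1)
s(m) = -7 - 7*m (s(m) = -7*(m + 1) = -7*(1 + m) = -7 - 7*m)
(S(8) + s(B(h)))**2 = (8*(1 + 8) + (-7 - 7*1))**2 = (8*9 + (-7 - 7))**2 = (72 - 14)**2 = 58**2 = 3364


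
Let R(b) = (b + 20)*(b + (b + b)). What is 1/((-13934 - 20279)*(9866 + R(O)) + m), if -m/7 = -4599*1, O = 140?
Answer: -1/2636626865 ≈ -3.7927e-10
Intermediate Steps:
R(b) = 3*b*(20 + b) (R(b) = (20 + b)*(b + 2*b) = (20 + b)*(3*b) = 3*b*(20 + b))
m = 32193 (m = -(-32193) = -7*(-4599) = 32193)
1/((-13934 - 20279)*(9866 + R(O)) + m) = 1/((-13934 - 20279)*(9866 + 3*140*(20 + 140)) + 32193) = 1/(-34213*(9866 + 3*140*160) + 32193) = 1/(-34213*(9866 + 67200) + 32193) = 1/(-34213*77066 + 32193) = 1/(-2636659058 + 32193) = 1/(-2636626865) = -1/2636626865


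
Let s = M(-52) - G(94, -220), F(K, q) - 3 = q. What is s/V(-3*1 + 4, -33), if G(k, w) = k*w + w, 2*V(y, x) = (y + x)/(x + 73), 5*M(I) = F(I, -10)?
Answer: -104493/2 ≈ -52247.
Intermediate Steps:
F(K, q) = 3 + q
M(I) = -7/5 (M(I) = (3 - 10)/5 = (⅕)*(-7) = -7/5)
V(y, x) = (x + y)/(2*(73 + x)) (V(y, x) = ((y + x)/(x + 73))/2 = ((x + y)/(73 + x))/2 = (x + y)/(2*(73 + x)))
G(k, w) = w + k*w
s = 104493/5 (s = -7/5 - (-220)*(1 + 94) = -7/5 - (-220)*95 = -7/5 - 1*(-20900) = -7/5 + 20900 = 104493/5 ≈ 20899.)
s/V(-3*1 + 4, -33) = 104493/(5*(((-33 + (-3*1 + 4))/(2*(73 - 33))))) = 104493/(5*(((½)*(-33 + (-3 + 4))/40))) = 104493/(5*(((½)*(1/40)*(-33 + 1)))) = 104493/(5*(((½)*(1/40)*(-32)))) = 104493/(5*(-⅖)) = (104493/5)*(-5/2) = -104493/2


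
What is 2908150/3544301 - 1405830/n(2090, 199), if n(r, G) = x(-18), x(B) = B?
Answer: 830456170255/10632903 ≈ 78103.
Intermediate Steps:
n(r, G) = -18
2908150/3544301 - 1405830/n(2090, 199) = 2908150/3544301 - 1405830/(-18) = 2908150*(1/3544301) - 1405830*(-1/18) = 2908150/3544301 + 234305/3 = 830456170255/10632903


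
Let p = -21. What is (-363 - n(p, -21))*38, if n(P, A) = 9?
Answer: -14136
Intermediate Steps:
(-363 - n(p, -21))*38 = (-363 - 1*9)*38 = (-363 - 9)*38 = -372*38 = -14136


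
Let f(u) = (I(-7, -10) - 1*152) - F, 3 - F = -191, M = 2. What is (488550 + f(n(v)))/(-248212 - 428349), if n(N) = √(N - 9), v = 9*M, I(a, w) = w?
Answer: -488194/676561 ≈ -0.72158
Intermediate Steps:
v = 18 (v = 9*2 = 18)
F = 194 (F = 3 - 1*(-191) = 3 + 191 = 194)
n(N) = √(-9 + N)
f(u) = -356 (f(u) = (-10 - 1*152) - 1*194 = (-10 - 152) - 194 = -162 - 194 = -356)
(488550 + f(n(v)))/(-248212 - 428349) = (488550 - 356)/(-248212 - 428349) = 488194/(-676561) = 488194*(-1/676561) = -488194/676561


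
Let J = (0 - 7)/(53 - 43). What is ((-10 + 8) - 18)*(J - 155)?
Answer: 3114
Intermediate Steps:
J = -7/10 ≈ -0.70000
((-10 + 8) - 18)*(J - 155) = ((-10 + 8) - 18)*(-7/10 - 155) = (-2 - 18)*(-1557/10) = -20*(-1557/10) = 3114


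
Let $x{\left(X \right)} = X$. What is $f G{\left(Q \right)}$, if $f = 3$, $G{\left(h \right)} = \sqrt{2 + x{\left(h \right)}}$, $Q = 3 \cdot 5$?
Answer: $3 \sqrt{17} \approx 12.369$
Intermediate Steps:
$Q = 15$
$G{\left(h \right)} = \sqrt{2 + h}$
$f G{\left(Q \right)} = 3 \sqrt{2 + 15} = 3 \sqrt{17}$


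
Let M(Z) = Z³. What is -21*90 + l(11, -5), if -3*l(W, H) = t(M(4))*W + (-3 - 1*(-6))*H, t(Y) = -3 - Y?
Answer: -4918/3 ≈ -1639.3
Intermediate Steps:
l(W, H) = -H + 67*W/3 (l(W, H) = -((-3 - 1*4³)*W + (-3 - 1*(-6))*H)/3 = -((-3 - 1*64)*W + (-3 + 6)*H)/3 = -((-3 - 64)*W + 3*H)/3 = -(-67*W + 3*H)/3 = -H + 67*W/3)
-21*90 + l(11, -5) = -21*90 + (-1*(-5) + (67/3)*11) = -1890 + (5 + 737/3) = -1890 + 752/3 = -4918/3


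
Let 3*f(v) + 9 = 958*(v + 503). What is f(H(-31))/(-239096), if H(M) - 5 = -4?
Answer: -14631/21736 ≈ -0.67312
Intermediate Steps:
H(M) = 1 (H(M) = 5 - 4 = 1)
f(v) = 481865/3 + 958*v/3 (f(v) = -3 + (958*(v + 503))/3 = -3 + (958*(503 + v))/3 = -3 + (481874 + 958*v)/3 = -3 + (481874/3 + 958*v/3) = 481865/3 + 958*v/3)
f(H(-31))/(-239096) = (481865/3 + (958/3)*1)/(-239096) = (481865/3 + 958/3)*(-1/239096) = 160941*(-1/239096) = -14631/21736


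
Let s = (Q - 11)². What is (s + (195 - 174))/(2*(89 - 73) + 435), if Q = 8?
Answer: 30/467 ≈ 0.064240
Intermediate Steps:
s = 9 (s = (8 - 11)² = (-3)² = 9)
(s + (195 - 174))/(2*(89 - 73) + 435) = (9 + (195 - 174))/(2*(89 - 73) + 435) = (9 + 21)/(2*16 + 435) = 30/(32 + 435) = 30/467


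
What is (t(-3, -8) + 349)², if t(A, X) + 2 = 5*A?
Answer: 110224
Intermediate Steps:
t(A, X) = -2 + 5*A
(t(-3, -8) + 349)² = ((-2 + 5*(-3)) + 349)² = ((-2 - 15) + 349)² = (-17 + 349)² = 332² = 110224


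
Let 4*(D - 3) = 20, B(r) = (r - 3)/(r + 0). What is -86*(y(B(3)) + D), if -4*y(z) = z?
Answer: -688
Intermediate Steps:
B(r) = (-3 + r)/r
y(z) = -z/4
D = 8 (D = 3 + (¼)*20 = 3 + 5 = 8)
-86*(y(B(3)) + D) = -86*(-(-3 + 3)/(4*3) + 8) = -86*(-0/12 + 8) = -86*(-¼*0 + 8) = -86*(0 + 8) = -86*8 = -688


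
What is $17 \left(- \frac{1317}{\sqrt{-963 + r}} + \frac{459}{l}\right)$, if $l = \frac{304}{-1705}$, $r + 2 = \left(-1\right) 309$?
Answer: $- \frac{13304115}{304} + \frac{22389 i \sqrt{26}}{182} \approx -43764.0 + 627.26 i$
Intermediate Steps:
$r = -311$ ($r = -2 - 309 = -311$)
$l = - \frac{304}{1705}$ ($l = 304 \left(- \frac{1}{1705}\right) = - \frac{304}{1705} \approx -0.1783$)
$17 \left(- \frac{1317}{\sqrt{-963 + r}} + \frac{459}{l}\right) = 17 \left(- \frac{1317}{\sqrt{-963 - 311}} + \frac{459}{- \frac{304}{1705}}\right) = 17 \left(- \frac{1317}{\sqrt{-1274}} + 459 \left(- \frac{1705}{304}\right)\right) = 17 \left(- \frac{1317}{7 i \sqrt{26}} - \frac{782595}{304}\right) = 17 \left(- 1317 \left(- \frac{i \sqrt{26}}{182}\right) - \frac{782595}{304}\right) = 17 \left(\frac{1317 i \sqrt{26}}{182} - \frac{782595}{304}\right) = 17 \left(- \frac{782595}{304} + \frac{1317 i \sqrt{26}}{182}\right) = - \frac{13304115}{304} + \frac{22389 i \sqrt{26}}{182}$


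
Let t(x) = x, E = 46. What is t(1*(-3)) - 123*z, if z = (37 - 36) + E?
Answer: -5784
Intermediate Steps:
z = 47 (z = (37 - 36) + 46 = 1 + 46 = 47)
t(1*(-3)) - 123*z = 1*(-3) - 123*47 = -3 - 5781 = -5784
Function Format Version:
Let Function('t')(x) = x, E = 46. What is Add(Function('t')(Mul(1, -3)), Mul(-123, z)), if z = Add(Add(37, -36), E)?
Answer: -5784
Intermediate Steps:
z = 47 (z = Add(Add(37, -36), 46) = Add(1, 46) = 47)
Add(Function('t')(Mul(1, -3)), Mul(-123, z)) = Add(Mul(1, -3), Mul(-123, 47)) = Add(-3, -5781) = -5784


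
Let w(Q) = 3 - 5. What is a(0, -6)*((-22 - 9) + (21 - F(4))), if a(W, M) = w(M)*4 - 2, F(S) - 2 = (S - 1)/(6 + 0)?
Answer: 125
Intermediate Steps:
w(Q) = -2
F(S) = 11/6 + S/6 (F(S) = 2 + (S - 1)/(6 + 0) = 2 + (-1 + S)/6 = 2 + (-1 + S)*(⅙) = 2 + (-⅙ + S/6) = 11/6 + S/6)
a(W, M) = -10 (a(W, M) = -2*4 - 2 = -8 - 2 = -10)
a(0, -6)*((-22 - 9) + (21 - F(4))) = -10*((-22 - 9) + (21 - (11/6 + (⅙)*4))) = -10*(-31 + (21 - (11/6 + ⅔))) = -10*(-31 + (21 - 1*5/2)) = -10*(-31 + (21 - 5/2)) = -10*(-31 + 37/2) = -10*(-25/2) = 125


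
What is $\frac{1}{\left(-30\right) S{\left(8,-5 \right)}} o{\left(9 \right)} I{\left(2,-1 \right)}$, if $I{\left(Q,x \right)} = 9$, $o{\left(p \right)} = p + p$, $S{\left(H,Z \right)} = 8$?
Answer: $- \frac{27}{40} \approx -0.675$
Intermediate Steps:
$o{\left(p \right)} = 2 p$
$\frac{1}{\left(-30\right) S{\left(8,-5 \right)}} o{\left(9 \right)} I{\left(2,-1 \right)} = \frac{1}{\left(-30\right) 8} \cdot 2 \cdot 9 \cdot 9 = \left(- \frac{1}{30}\right) \frac{1}{8} \cdot 18 \cdot 9 = \left(- \frac{1}{240}\right) 18 \cdot 9 = \left(- \frac{3}{40}\right) 9 = - \frac{27}{40}$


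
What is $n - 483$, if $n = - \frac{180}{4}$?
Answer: $-528$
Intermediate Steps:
$n = -45$ ($n = \left(-180\right) \frac{1}{4} = -45$)
$n - 483 = -45 - 483 = -528$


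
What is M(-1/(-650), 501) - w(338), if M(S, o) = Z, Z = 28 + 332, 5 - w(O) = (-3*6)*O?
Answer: -5729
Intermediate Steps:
w(O) = 5 + 18*O (w(O) = 5 - (-3*6)*O = 5 - (-18)*O = 5 + 18*O)
Z = 360
M(S, o) = 360
M(-1/(-650), 501) - w(338) = 360 - (5 + 18*338) = 360 - (5 + 6084) = 360 - 1*6089 = 360 - 6089 = -5729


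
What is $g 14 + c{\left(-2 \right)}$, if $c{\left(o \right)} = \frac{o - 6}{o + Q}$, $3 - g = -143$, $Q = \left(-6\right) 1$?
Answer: $2045$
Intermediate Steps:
$Q = -6$
$g = 146$ ($g = 3 - -143 = 3 + 143 = 146$)
$c{\left(o \right)} = 1$ ($c{\left(o \right)} = \frac{o - 6}{o - 6} = \frac{-6 + o}{-6 + o} = 1$)
$g 14 + c{\left(-2 \right)} = 146 \cdot 14 + 1 = 2044 + 1 = 2045$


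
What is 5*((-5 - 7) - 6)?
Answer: -90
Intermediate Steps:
5*((-5 - 7) - 6) = 5*(-12 - 6) = 5*(-18) = -90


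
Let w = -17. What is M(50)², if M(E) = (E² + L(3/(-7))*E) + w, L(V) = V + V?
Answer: 291760561/49 ≈ 5.9543e+6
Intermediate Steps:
L(V) = 2*V
M(E) = -17 + E² - 6*E/7 (M(E) = (E² + (2*(3/(-7)))*E) - 17 = (E² + (2*(3*(-⅐)))*E) - 17 = (E² + (2*(-3/7))*E) - 17 = (E² - 6*E/7) - 17 = -17 + E² - 6*E/7)
M(50)² = (-17 + 50² - 6/7*50)² = (-17 + 2500 - 300/7)² = (17081/7)² = 291760561/49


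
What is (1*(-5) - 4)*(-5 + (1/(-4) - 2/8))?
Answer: 99/2 ≈ 49.500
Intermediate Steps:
(1*(-5) - 4)*(-5 + (1/(-4) - 2/8)) = (-5 - 4)*(-5 + (1*(-¼) - 2*⅛)) = -9*(-5 + (-¼ - ¼)) = -9*(-5 - ½) = -9*(-11/2) = 99/2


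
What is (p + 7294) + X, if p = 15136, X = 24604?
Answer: 47034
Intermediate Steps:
(p + 7294) + X = (15136 + 7294) + 24604 = 22430 + 24604 = 47034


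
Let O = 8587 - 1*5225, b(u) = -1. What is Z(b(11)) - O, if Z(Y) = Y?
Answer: -3363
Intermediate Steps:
O = 3362 (O = 8587 - 5225 = 3362)
Z(b(11)) - O = -1 - 1*3362 = -1 - 3362 = -3363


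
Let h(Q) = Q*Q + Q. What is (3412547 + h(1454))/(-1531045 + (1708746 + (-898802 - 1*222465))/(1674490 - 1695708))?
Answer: -117295586506/32486300289 ≈ -3.6106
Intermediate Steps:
h(Q) = Q + Q**2 (h(Q) = Q**2 + Q = Q + Q**2)
(3412547 + h(1454))/(-1531045 + (1708746 + (-898802 - 1*222465))/(1674490 - 1695708)) = (3412547 + 1454*(1 + 1454))/(-1531045 + (1708746 + (-898802 - 1*222465))/(1674490 - 1695708)) = (3412547 + 1454*1455)/(-1531045 + (1708746 + (-898802 - 222465))/(-21218)) = (3412547 + 2115570)/(-1531045 + (1708746 - 1121267)*(-1/21218)) = 5528117/(-1531045 + 587479*(-1/21218)) = 5528117/(-1531045 - 587479/21218) = 5528117/(-32486300289/21218) = 5528117*(-21218/32486300289) = -117295586506/32486300289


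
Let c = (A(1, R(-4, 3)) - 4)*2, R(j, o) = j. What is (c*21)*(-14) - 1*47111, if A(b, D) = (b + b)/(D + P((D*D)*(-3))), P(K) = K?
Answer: -581573/13 ≈ -44736.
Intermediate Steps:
A(b, D) = 2*b/(D - 3*D²) (A(b, D) = (b + b)/(D + (D*D)*(-3)) = (2*b)/(D + D²*(-3)) = (2*b)/(D - 3*D²) = 2*b/(D - 3*D²))
c = -105/13 (c = (-2*1/(-4*(-1 + 3*(-4))) - 4)*2 = (-2*1*(-¼)/(-1 - 12) - 4)*2 = (-2*1*(-¼)/(-13) - 4)*2 = (-2*1*(-¼)*(-1/13) - 4)*2 = (-1/26 - 4)*2 = -105/26*2 = -105/13 ≈ -8.0769)
(c*21)*(-14) - 1*47111 = -105/13*21*(-14) - 1*47111 = -2205/13*(-14) - 47111 = 30870/13 - 47111 = -581573/13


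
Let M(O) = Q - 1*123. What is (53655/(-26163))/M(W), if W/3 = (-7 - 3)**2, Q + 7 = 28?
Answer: 17885/889542 ≈ 0.020106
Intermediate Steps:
Q = 21 (Q = -7 + 28 = 21)
W = 300 (W = 3*(-7 - 3)**2 = 3*(-10)**2 = 3*100 = 300)
M(O) = -102 (M(O) = 21 - 1*123 = 21 - 123 = -102)
(53655/(-26163))/M(W) = (53655/(-26163))/(-102) = (53655*(-1/26163))*(-1/102) = -17885/8721*(-1/102) = 17885/889542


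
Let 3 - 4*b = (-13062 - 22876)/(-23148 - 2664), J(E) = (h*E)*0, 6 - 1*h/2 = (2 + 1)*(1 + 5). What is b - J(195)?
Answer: 20749/51624 ≈ 0.40193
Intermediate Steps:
h = -24 (h = 12 - 2*(2 + 1)*(1 + 5) = 12 - 6*6 = 12 - 2*18 = 12 - 36 = -24)
J(E) = 0 (J(E) = -24*E*0 = 0)
b = 20749/51624 (b = ¾ - (-13062 - 22876)/(4*(-23148 - 2664)) = ¾ - (-17969)/(2*(-25812)) = ¾ - (-17969)*(-1)/(2*25812) = ¾ - ¼*17969/12906 = ¾ - 17969/51624 = 20749/51624 ≈ 0.40193)
b - J(195) = 20749/51624 - 1*0 = 20749/51624 + 0 = 20749/51624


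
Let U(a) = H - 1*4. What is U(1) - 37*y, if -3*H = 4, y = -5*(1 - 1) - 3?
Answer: 317/3 ≈ 105.67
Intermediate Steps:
y = -3 (y = -5*0 - 3 = 0 - 3 = -3)
H = -4/3 (H = -⅓*4 = -4/3 ≈ -1.3333)
U(a) = -16/3 (U(a) = -4/3 - 1*4 = -4/3 - 4 = -16/3)
U(1) - 37*y = -16/3 - 37*(-3) = -16/3 + 111 = 317/3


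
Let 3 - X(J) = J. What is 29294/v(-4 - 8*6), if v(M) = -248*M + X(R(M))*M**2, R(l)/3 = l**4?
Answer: -14647/29655903992 ≈ -4.9390e-7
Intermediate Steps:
R(l) = 3*l**4
X(J) = 3 - J
v(M) = -248*M + M**2*(3 - 3*M**4) (v(M) = -248*M + (3 - 3*M**4)*M**2 = -248*M + M**2*(3 - 3*M**4))
29294/v(-4 - 8*6) = 29294/(((-4 - 8*6)*(-248 - 3*(-4 - 8*6)**5 + 3*(-4 - 8*6)))) = 29294/(((-4 - 48)*(-248 - 3*(-4 - 48)**5 + 3*(-4 - 48)))) = 29294/((-52*(-248 - 3*(-52)**5 + 3*(-52)))) = 29294/((-52*(-248 - 3*(-380204032) - 156))) = 29294/((-52*(-248 + 1140612096 - 156))) = 29294/((-52*1140611692)) = 29294/(-59311807984) = 29294*(-1/59311807984) = -14647/29655903992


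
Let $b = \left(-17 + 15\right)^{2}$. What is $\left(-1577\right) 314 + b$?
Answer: $-495174$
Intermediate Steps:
$b = 4$ ($b = \left(-2\right)^{2} = 4$)
$\left(-1577\right) 314 + b = \left(-1577\right) 314 + 4 = -495178 + 4 = -495174$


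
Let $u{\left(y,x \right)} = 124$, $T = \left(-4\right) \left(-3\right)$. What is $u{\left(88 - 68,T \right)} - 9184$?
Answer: $-9060$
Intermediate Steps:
$T = 12$
$u{\left(88 - 68,T \right)} - 9184 = 124 - 9184 = -9060$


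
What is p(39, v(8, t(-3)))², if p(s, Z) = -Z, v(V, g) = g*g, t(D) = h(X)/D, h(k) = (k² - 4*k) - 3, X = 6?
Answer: 81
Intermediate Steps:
h(k) = -3 + k² - 4*k
t(D) = 9/D (t(D) = (-3 + 6² - 4*6)/D = (-3 + 36 - 24)/D = 9/D)
v(V, g) = g²
p(39, v(8, t(-3)))² = (-(9/(-3))²)² = (-(9*(-⅓))²)² = (-1*(-3)²)² = (-1*9)² = (-9)² = 81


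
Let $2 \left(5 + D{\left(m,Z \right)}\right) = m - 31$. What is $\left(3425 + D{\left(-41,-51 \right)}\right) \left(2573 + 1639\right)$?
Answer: $14253408$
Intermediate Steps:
$D{\left(m,Z \right)} = - \frac{41}{2} + \frac{m}{2}$ ($D{\left(m,Z \right)} = -5 + \frac{m - 31}{2} = -5 + \frac{-31 + m}{2} = -5 + \left(- \frac{31}{2} + \frac{m}{2}\right) = - \frac{41}{2} + \frac{m}{2}$)
$\left(3425 + D{\left(-41,-51 \right)}\right) \left(2573 + 1639\right) = \left(3425 + \left(- \frac{41}{2} + \frac{1}{2} \left(-41\right)\right)\right) \left(2573 + 1639\right) = \left(3425 - 41\right) 4212 = 3384 \cdot 4212 = 14253408$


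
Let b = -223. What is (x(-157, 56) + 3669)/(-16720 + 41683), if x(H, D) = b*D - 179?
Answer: -8998/24963 ≈ -0.36045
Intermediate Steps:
x(H, D) = -179 - 223*D (x(H, D) = -223*D - 179 = -179 - 223*D)
(x(-157, 56) + 3669)/(-16720 + 41683) = ((-179 - 223*56) + 3669)/(-16720 + 41683) = ((-179 - 12488) + 3669)/24963 = (-12667 + 3669)*(1/24963) = -8998*1/24963 = -8998/24963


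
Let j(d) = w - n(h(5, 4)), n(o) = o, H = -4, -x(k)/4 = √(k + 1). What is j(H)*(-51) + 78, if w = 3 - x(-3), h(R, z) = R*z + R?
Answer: 1200 - 204*I*√2 ≈ 1200.0 - 288.5*I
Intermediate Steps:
h(R, z) = R + R*z
x(k) = -4*√(1 + k) (x(k) = -4*√(k + 1) = -4*√(1 + k))
w = 3 + 4*I*√2 (w = 3 - (-4)*√(1 - 3) = 3 - (-4)*√(-2) = 3 - (-4)*I*√2 = 3 + 4*I*√2 ≈ 3.0 + 5.6569*I)
j(d) = -22 + 4*I*√2 (j(d) = (3 + 4*I*√2) - 5*(1 + 4) = (3 + 4*I*√2) - 5*5 = (3 + 4*I*√2) - 1*25 = (3 + 4*I*√2) - 25 = -22 + 4*I*√2)
j(H)*(-51) + 78 = (-22 + 4*I*√2)*(-51) + 78 = (1122 - 204*I*√2) + 78 = 1200 - 204*I*√2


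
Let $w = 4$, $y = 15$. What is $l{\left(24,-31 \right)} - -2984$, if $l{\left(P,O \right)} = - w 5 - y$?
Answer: $2949$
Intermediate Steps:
$l{\left(P,O \right)} = -35$ ($l{\left(P,O \right)} = \left(-1\right) 4 \cdot 5 - 15 = \left(-4\right) 5 - 15 = -20 - 15 = -35$)
$l{\left(24,-31 \right)} - -2984 = -35 - -2984 = -35 + 2984 = 2949$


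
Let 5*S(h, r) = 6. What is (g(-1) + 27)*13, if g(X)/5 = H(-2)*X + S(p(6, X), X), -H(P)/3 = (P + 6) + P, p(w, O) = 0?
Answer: 819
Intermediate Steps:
S(h, r) = 6/5 (S(h, r) = (⅕)*6 = 6/5)
H(P) = -18 - 6*P (H(P) = -3*((P + 6) + P) = -3*((6 + P) + P) = -3*(6 + 2*P) = -18 - 6*P)
g(X) = 6 - 30*X (g(X) = 5*((-18 - 6*(-2))*X + 6/5) = 5*((-18 + 12)*X + 6/5) = 5*(-6*X + 6/5) = 5*(6/5 - 6*X) = 6 - 30*X)
(g(-1) + 27)*13 = ((6 - 30*(-1)) + 27)*13 = ((6 + 30) + 27)*13 = (36 + 27)*13 = 63*13 = 819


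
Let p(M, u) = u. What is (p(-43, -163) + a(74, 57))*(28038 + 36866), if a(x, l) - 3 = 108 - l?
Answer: -7074536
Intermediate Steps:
a(x, l) = 111 - l (a(x, l) = 3 + (108 - l) = 111 - l)
(p(-43, -163) + a(74, 57))*(28038 + 36866) = (-163 + (111 - 1*57))*(28038 + 36866) = (-163 + (111 - 57))*64904 = (-163 + 54)*64904 = -109*64904 = -7074536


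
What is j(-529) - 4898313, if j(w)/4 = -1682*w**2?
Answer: -1887668561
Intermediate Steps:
j(w) = -6728*w**2 (j(w) = 4*(-1682*w**2) = -6728*w**2)
j(-529) - 4898313 = -6728*(-529)**2 - 4898313 = -6728*279841 - 4898313 = -1882770248 - 4898313 = -1887668561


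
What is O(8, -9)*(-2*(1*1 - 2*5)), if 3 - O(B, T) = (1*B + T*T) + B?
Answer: -1692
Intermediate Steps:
O(B, T) = 3 - T**2 - 2*B (O(B, T) = 3 - ((1*B + T*T) + B) = 3 - ((B + T**2) + B) = 3 - (T**2 + 2*B) = 3 + (-T**2 - 2*B) = 3 - T**2 - 2*B)
O(8, -9)*(-2*(1*1 - 2*5)) = (3 - 1*(-9)**2 - 2*8)*(-2*(1*1 - 2*5)) = (3 - 1*81 - 16)*(-2*(1 - 10)) = (3 - 81 - 16)*(-2*(-9)) = -94*18 = -1692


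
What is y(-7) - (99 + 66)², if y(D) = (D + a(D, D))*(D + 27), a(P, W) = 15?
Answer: -27065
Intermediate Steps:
y(D) = (15 + D)*(27 + D) (y(D) = (D + 15)*(D + 27) = (15 + D)*(27 + D))
y(-7) - (99 + 66)² = (405 + (-7)² + 42*(-7)) - (99 + 66)² = (405 + 49 - 294) - 1*165² = 160 - 1*27225 = 160 - 27225 = -27065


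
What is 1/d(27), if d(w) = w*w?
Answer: 1/729 ≈ 0.0013717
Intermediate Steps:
d(w) = w²
1/d(27) = 1/(27²) = 1/729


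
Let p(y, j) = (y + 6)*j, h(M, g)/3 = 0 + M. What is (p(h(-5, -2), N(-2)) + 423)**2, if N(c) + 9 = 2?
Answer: 236196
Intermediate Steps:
N(c) = -7 (N(c) = -9 + 2 = -7)
h(M, g) = 3*M (h(M, g) = 3*(0 + M) = 3*M)
p(y, j) = j*(6 + y) (p(y, j) = (6 + y)*j = j*(6 + y))
(p(h(-5, -2), N(-2)) + 423)**2 = (-7*(6 + 3*(-5)) + 423)**2 = (-7*(6 - 15) + 423)**2 = (-7*(-9) + 423)**2 = (63 + 423)**2 = 486**2 = 236196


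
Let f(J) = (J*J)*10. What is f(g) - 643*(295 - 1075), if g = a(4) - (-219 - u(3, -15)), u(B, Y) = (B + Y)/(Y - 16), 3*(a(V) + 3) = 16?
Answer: 8589663460/8649 ≈ 9.9314e+5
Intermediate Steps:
a(V) = 7/3 (a(V) = -3 + (⅓)*16 = -3 + 16/3 = 7/3)
u(B, Y) = (B + Y)/(-16 + Y)
g = 20620/93 (g = 7/3 - (-219 - (3 - 15)/(-16 - 15)) = 7/3 - (-219 - (-12)/(-31)) = 7/3 - (-219 - (-1)*(-12)/31) = 7/3 - (-219 - 1*12/31) = 7/3 - (-219 - 12/31) = 7/3 - 1*(-6801/31) = 7/3 + 6801/31 = 20620/93 ≈ 221.72)
f(J) = 10*J² (f(J) = J²*10 = 10*J²)
f(g) - 643*(295 - 1075) = 10*(20620/93)² - 643*(295 - 1075) = 10*(425184400/8649) - 643*(-780) = 4251844000/8649 - 1*(-501540) = 4251844000/8649 + 501540 = 8589663460/8649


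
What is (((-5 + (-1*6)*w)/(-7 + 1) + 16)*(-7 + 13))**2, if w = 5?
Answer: 17161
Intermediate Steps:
(((-5 + (-1*6)*w)/(-7 + 1) + 16)*(-7 + 13))**2 = (((-5 - 1*6*5)/(-7 + 1) + 16)*(-7 + 13))**2 = (((-5 - 6*5)/(-6) + 16)*6)**2 = (((-5 - 30)*(-1/6) + 16)*6)**2 = ((-35*(-1/6) + 16)*6)**2 = ((35/6 + 16)*6)**2 = ((131/6)*6)**2 = 131**2 = 17161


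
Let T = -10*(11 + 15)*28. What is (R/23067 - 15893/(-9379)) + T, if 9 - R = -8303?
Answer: -1574549898961/216345393 ≈ -7277.9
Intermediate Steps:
R = 8312 (R = 9 - 1*(-8303) = 9 + 8303 = 8312)
T = -7280 (T = -10*26*28 = -260*28 = -7280)
(R/23067 - 15893/(-9379)) + T = (8312/23067 - 15893/(-9379)) - 7280 = (8312*(1/23067) - 15893*(-1/9379)) - 7280 = (8312/23067 + 15893/9379) - 7280 = 444562079/216345393 - 7280 = -1574549898961/216345393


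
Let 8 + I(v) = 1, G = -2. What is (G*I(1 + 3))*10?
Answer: 140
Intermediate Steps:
I(v) = -7 (I(v) = -8 + 1 = -7)
(G*I(1 + 3))*10 = -2*(-7)*10 = 14*10 = 140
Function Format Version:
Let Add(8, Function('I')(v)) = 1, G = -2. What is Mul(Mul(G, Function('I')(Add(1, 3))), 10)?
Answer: 140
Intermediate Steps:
Function('I')(v) = -7 (Function('I')(v) = Add(-8, 1) = -7)
Mul(Mul(G, Function('I')(Add(1, 3))), 10) = Mul(Mul(-2, -7), 10) = Mul(14, 10) = 140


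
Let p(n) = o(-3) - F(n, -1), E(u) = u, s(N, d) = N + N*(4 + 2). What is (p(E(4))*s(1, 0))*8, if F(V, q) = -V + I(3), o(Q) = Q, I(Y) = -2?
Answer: 168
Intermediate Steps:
s(N, d) = 7*N (s(N, d) = N + N*6 = N + 6*N = 7*N)
F(V, q) = -2 - V (F(V, q) = -V - 2 = -2 - V)
p(n) = -1 + n (p(n) = -3 - (-2 - n) = -3 + (2 + n) = -1 + n)
(p(E(4))*s(1, 0))*8 = ((-1 + 4)*(7*1))*8 = (3*7)*8 = 21*8 = 168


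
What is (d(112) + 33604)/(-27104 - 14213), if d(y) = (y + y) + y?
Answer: -33940/41317 ≈ -0.82145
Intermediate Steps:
d(y) = 3*y (d(y) = 2*y + y = 3*y)
(d(112) + 33604)/(-27104 - 14213) = (3*112 + 33604)/(-27104 - 14213) = (336 + 33604)/(-41317) = 33940*(-1/41317) = -33940/41317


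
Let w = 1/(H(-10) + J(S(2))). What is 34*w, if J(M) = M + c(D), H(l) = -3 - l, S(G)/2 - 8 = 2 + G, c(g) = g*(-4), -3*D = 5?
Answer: 102/113 ≈ 0.90265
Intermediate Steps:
D = -5/3 (D = -⅓*5 = -5/3 ≈ -1.6667)
c(g) = -4*g
S(G) = 20 + 2*G (S(G) = 16 + 2*(2 + G) = 16 + (4 + 2*G) = 20 + 2*G)
J(M) = 20/3 + M (J(M) = M - 4*(-5/3) = M + 20/3 = 20/3 + M)
w = 3/113 (w = 1/((-3 - 1*(-10)) + (20/3 + (20 + 2*2))) = 1/((-3 + 10) + (20/3 + (20 + 4))) = 1/(7 + (20/3 + 24)) = 1/(7 + 92/3) = 1/(113/3) = 3/113 ≈ 0.026549)
34*w = 34*(3/113) = 102/113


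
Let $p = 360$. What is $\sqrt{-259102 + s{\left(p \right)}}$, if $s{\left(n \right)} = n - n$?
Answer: $i \sqrt{259102} \approx 509.02 i$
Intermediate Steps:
$s{\left(n \right)} = 0$
$\sqrt{-259102 + s{\left(p \right)}} = \sqrt{-259102 + 0} = \sqrt{-259102} = i \sqrt{259102}$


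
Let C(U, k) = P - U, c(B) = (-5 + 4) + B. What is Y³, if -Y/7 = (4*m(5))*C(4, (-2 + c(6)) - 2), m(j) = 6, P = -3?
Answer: 1626379776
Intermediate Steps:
c(B) = -1 + B
C(U, k) = -3 - U
Y = 1176 (Y = -7*4*6*(-3 - 1*4) = -168*(-3 - 4) = -168*(-7) = -7*(-168) = 1176)
Y³ = 1176³ = 1626379776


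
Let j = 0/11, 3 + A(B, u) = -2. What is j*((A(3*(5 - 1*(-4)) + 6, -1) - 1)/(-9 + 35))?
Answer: 0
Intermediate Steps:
A(B, u) = -5 (A(B, u) = -3 - 2 = -5)
j = 0 (j = 0*(1/11) = 0)
j*((A(3*(5 - 1*(-4)) + 6, -1) - 1)/(-9 + 35)) = 0*((-5 - 1)/(-9 + 35)) = 0*(-6/26) = 0*(-6*1/26) = 0*(-3/13) = 0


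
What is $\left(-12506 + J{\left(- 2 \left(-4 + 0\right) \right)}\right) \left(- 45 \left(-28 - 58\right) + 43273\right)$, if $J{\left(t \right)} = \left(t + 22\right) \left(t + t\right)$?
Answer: $-566941718$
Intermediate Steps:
$J{\left(t \right)} = 2 t \left(22 + t\right)$ ($J{\left(t \right)} = \left(22 + t\right) 2 t = 2 t \left(22 + t\right)$)
$\left(-12506 + J{\left(- 2 \left(-4 + 0\right) \right)}\right) \left(- 45 \left(-28 - 58\right) + 43273\right) = \left(-12506 + 2 \left(- 2 \left(-4 + 0\right)\right) \left(22 - 2 \left(-4 + 0\right)\right)\right) \left(- 45 \left(-28 - 58\right) + 43273\right) = \left(-12506 + 2 \left(\left(-2\right) \left(-4\right)\right) \left(22 - -8\right)\right) \left(\left(-45\right) \left(-86\right) + 43273\right) = \left(-12506 + 2 \cdot 8 \left(22 + 8\right)\right) \left(3870 + 43273\right) = \left(-12506 + 2 \cdot 8 \cdot 30\right) 47143 = \left(-12506 + 480\right) 47143 = \left(-12026\right) 47143 = -566941718$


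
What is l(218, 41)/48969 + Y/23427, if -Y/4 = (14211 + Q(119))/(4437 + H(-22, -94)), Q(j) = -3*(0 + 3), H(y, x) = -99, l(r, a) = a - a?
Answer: -1052/1881969 ≈ -0.00055899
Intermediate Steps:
l(r, a) = 0
Q(j) = -9 (Q(j) = -3*3 = -9)
Y = -3156/241 (Y = -4*(14211 - 9)/(4437 - 99) = -56808/4338 = -4*789/241 = -3156/241 ≈ -13.095)
l(218, 41)/48969 + Y/23427 = 0/48969 - 3156/241/23427 = 0*(1/48969) - 3156/241*1/23427 = 0 - 1052/1881969 = -1052/1881969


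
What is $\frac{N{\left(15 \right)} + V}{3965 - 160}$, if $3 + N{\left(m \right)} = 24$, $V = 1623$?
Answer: $\frac{1644}{3805} \approx 0.43206$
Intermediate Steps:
$N{\left(m \right)} = 21$ ($N{\left(m \right)} = -3 + 24 = 21$)
$\frac{N{\left(15 \right)} + V}{3965 - 160} = \frac{21 + 1623}{3965 - 160} = \frac{1644}{3805}$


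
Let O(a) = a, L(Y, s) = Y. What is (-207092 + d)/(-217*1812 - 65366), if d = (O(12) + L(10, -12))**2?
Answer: 103304/229285 ≈ 0.45055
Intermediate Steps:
d = 484 (d = (12 + 10)**2 = 22**2 = 484)
(-207092 + d)/(-217*1812 - 65366) = (-207092 + 484)/(-217*1812 - 65366) = -206608/(-393204 - 65366) = -206608/(-458570) = -206608*(-1/458570) = 103304/229285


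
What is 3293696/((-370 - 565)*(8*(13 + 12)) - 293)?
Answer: -3293696/187293 ≈ -17.586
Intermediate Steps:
3293696/((-370 - 565)*(8*(13 + 12)) - 293) = 3293696/(-7480*25 - 293) = 3293696/(-935*200 - 293) = 3293696/(-187000 - 293) = 3293696/(-187293) = 3293696*(-1/187293) = -3293696/187293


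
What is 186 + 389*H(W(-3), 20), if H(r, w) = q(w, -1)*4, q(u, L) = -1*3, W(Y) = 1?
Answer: -4482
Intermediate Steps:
q(u, L) = -3
H(r, w) = -12 (H(r, w) = -3*4 = -12)
186 + 389*H(W(-3), 20) = 186 + 389*(-12) = 186 - 4668 = -4482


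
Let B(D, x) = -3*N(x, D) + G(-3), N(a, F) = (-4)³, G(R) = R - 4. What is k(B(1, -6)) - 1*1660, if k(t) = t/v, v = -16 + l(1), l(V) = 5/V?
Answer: -18445/11 ≈ -1676.8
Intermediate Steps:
G(R) = -4 + R
N(a, F) = -64
v = -11 (v = -16 + 5/1 = -16 + 5*1 = -16 + 5 = -11)
B(D, x) = 185 (B(D, x) = -3*(-64) + (-4 - 3) = 192 - 7 = 185)
k(t) = -t/11 (k(t) = t/(-11) = t*(-1/11) = -t/11)
k(B(1, -6)) - 1*1660 = -1/11*185 - 1*1660 = -185/11 - 1660 = -18445/11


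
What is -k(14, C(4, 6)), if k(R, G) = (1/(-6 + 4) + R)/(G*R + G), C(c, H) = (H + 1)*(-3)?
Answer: 3/70 ≈ 0.042857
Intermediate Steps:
C(c, H) = -3 - 3*H (C(c, H) = (1 + H)*(-3) = -3 - 3*H)
k(R, G) = (-½ + R)/(G + G*R) (k(R, G) = (1/(-2) + R)/(G + G*R) = (-½ + R)/(G + G*R))
-k(14, C(4, 6)) = -(-½ + 14)/((-3 - 3*6)*(1 + 14)) = -27/((-3 - 18)*15*2) = -27/((-21)*15*2) = -(-1)*27/(21*15*2) = -1*(-3/70) = 3/70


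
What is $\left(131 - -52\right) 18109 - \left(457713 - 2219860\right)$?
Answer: $5076094$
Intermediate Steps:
$\left(131 - -52\right) 18109 - \left(457713 - 2219860\right) = \left(131 + 52\right) 18109 - -1762147 = 183 \cdot 18109 + 1762147 = 3313947 + 1762147 = 5076094$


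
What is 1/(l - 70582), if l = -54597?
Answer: -1/125179 ≈ -7.9886e-6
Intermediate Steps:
1/(l - 70582) = 1/(-54597 - 70582) = 1/(-125179) = -1/125179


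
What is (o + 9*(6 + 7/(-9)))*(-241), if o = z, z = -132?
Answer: 20485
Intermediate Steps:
o = -132
(o + 9*(6 + 7/(-9)))*(-241) = (-132 + 9*(6 + 7/(-9)))*(-241) = (-132 + 9*(6 + 7*(-1/9)))*(-241) = (-132 + 9*(6 - 7/9))*(-241) = (-132 + 9*(47/9))*(-241) = (-132 + 47)*(-241) = -85*(-241) = 20485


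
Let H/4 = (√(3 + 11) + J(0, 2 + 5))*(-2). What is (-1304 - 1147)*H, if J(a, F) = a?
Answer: 19608*√14 ≈ 73366.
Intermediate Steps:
H = -8*√14 (H = 4*((√(3 + 11) + 0)*(-2)) = 4*((√14 + 0)*(-2)) = 4*(√14*(-2)) = 4*(-2*√14) = -8*√14 ≈ -29.933)
(-1304 - 1147)*H = (-1304 - 1147)*(-8*√14) = -(-19608)*√14 = 19608*√14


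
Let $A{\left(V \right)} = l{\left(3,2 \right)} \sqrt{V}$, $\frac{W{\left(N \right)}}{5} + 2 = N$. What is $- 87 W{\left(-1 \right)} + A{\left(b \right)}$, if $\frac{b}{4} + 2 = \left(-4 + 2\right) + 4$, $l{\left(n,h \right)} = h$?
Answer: $1305$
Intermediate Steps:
$W{\left(N \right)} = -10 + 5 N$
$b = 0$ ($b = -8 + 4 \left(\left(-4 + 2\right) + 4\right) = -8 + 4 \left(-2 + 4\right) = -8 + 4 \cdot 2 = -8 + 8 = 0$)
$A{\left(V \right)} = 2 \sqrt{V}$
$- 87 W{\left(-1 \right)} + A{\left(b \right)} = - 87 \left(-10 + 5 \left(-1\right)\right) + 2 \sqrt{0} = - 87 \left(-10 - 5\right) + 2 \cdot 0 = \left(-87\right) \left(-15\right) + 0 = 1305 + 0 = 1305$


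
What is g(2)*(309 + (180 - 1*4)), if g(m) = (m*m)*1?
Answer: 1940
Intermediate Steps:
g(m) = m² (g(m) = m²*1 = m²)
g(2)*(309 + (180 - 1*4)) = 2²*(309 + (180 - 1*4)) = 4*(309 + (180 - 4)) = 4*(309 + 176) = 4*485 = 1940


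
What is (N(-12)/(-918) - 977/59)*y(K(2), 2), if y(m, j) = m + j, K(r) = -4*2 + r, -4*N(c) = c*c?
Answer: 198836/3009 ≈ 66.080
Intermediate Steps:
N(c) = -c²/4 (N(c) = -c*c/4 = -c²/4)
K(r) = -8 + r
y(m, j) = j + m
(N(-12)/(-918) - 977/59)*y(K(2), 2) = (-¼*(-12)²/(-918) - 977/59)*(2 + (-8 + 2)) = (-¼*144*(-1/918) - 977*1/59)*(2 - 6) = (-36*(-1/918) - 977/59)*(-4) = (2/51 - 977/59)*(-4) = -49709/3009*(-4) = 198836/3009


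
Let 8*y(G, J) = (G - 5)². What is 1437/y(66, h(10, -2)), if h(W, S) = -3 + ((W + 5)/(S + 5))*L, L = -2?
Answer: 11496/3721 ≈ 3.0895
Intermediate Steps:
h(W, S) = -3 - 2*(5 + W)/(5 + S) (h(W, S) = -3 + ((W + 5)/(S + 5))*(-2) = -3 + ((5 + W)/(5 + S))*(-2) = -3 - 2*(5 + W)/(5 + S))
y(G, J) = (-5 + G)²/8 (y(G, J) = (G - 5)²/8 = (-5 + G)²/8)
1437/y(66, h(10, -2)) = 1437/(((-5 + 66)²/8)) = 1437/(((⅛)*61²)) = 1437/(((⅛)*3721)) = 1437/(3721/8) = 1437*(8/3721) = 11496/3721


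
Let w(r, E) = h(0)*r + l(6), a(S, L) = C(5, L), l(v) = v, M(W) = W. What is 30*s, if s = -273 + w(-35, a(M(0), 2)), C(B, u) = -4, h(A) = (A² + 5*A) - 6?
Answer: -1710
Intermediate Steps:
h(A) = -6 + A² + 5*A
a(S, L) = -4
w(r, E) = 6 - 6*r (w(r, E) = (-6 + 0² + 5*0)*r + 6 = (-6 + 0 + 0)*r + 6 = -6*r + 6 = 6 - 6*r)
s = -57 (s = -273 + (6 - 6*(-35)) = -273 + (6 + 210) = -273 + 216 = -57)
30*s = 30*(-57) = -1710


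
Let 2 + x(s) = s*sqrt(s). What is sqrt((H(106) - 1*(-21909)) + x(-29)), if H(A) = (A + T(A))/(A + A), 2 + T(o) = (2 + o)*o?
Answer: sqrt(61689827 - 81461*I*sqrt(29))/53 ≈ 148.2 - 0.52691*I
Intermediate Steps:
x(s) = -2 + s**(3/2) (x(s) = -2 + s*sqrt(s) = -2 + s**(3/2))
T(o) = -2 + o*(2 + o) (T(o) = -2 + (2 + o)*o = -2 + o*(2 + o))
H(A) = (-2 + A**2 + 3*A)/(2*A) (H(A) = (A + (-2 + A**2 + 2*A))/(A + A) = (-2 + A**2 + 3*A)/((2*A)) = (-2 + A**2 + 3*A)*(1/(2*A)) = (-2 + A**2 + 3*A)/(2*A))
sqrt((H(106) - 1*(-21909)) + x(-29)) = sqrt(((3/2 + (1/2)*106 - 1/106) - 1*(-21909)) + (-2 + (-29)**(3/2))) = sqrt(((3/2 + 53 - 1*1/106) + 21909) + (-2 - 29*I*sqrt(29))) = sqrt(((3/2 + 53 - 1/106) + 21909) + (-2 - 29*I*sqrt(29))) = sqrt((2888/53 + 21909) + (-2 - 29*I*sqrt(29))) = sqrt(1164065/53 + (-2 - 29*I*sqrt(29))) = sqrt(1163959/53 - 29*I*sqrt(29))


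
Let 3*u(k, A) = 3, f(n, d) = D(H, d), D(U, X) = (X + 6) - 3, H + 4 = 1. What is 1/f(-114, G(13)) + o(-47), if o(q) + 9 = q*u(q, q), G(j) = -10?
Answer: -393/7 ≈ -56.143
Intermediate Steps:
H = -3 (H = -4 + 1 = -3)
D(U, X) = 3 + X (D(U, X) = (6 + X) - 3 = 3 + X)
f(n, d) = 3 + d
u(k, A) = 1 (u(k, A) = (⅓)*3 = 1)
o(q) = -9 + q (o(q) = -9 + q*1 = -9 + q)
1/f(-114, G(13)) + o(-47) = 1/(3 - 10) + (-9 - 47) = 1/(-7) - 56 = -⅐ - 56 = -393/7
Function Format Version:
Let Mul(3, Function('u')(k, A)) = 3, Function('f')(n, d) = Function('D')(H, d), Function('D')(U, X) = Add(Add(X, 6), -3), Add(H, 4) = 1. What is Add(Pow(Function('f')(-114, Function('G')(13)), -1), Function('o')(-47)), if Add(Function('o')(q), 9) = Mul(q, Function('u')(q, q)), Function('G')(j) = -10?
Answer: Rational(-393, 7) ≈ -56.143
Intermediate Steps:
H = -3 (H = Add(-4, 1) = -3)
Function('D')(U, X) = Add(3, X) (Function('D')(U, X) = Add(Add(6, X), -3) = Add(3, X))
Function('f')(n, d) = Add(3, d)
Function('u')(k, A) = 1 (Function('u')(k, A) = Mul(Rational(1, 3), 3) = 1)
Function('o')(q) = Add(-9, q) (Function('o')(q) = Add(-9, Mul(q, 1)) = Add(-9, q))
Add(Pow(Function('f')(-114, Function('G')(13)), -1), Function('o')(-47)) = Add(Pow(Add(3, -10), -1), Add(-9, -47)) = Add(Pow(-7, -1), -56) = Add(Rational(-1, 7), -56) = Rational(-393, 7)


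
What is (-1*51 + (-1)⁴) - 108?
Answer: -158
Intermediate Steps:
(-1*51 + (-1)⁴) - 108 = (-51 + 1) - 108 = -50 - 108 = -158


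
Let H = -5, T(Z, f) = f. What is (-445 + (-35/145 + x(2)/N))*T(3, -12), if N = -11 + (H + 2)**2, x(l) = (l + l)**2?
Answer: 157728/29 ≈ 5438.9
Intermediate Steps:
x(l) = 4*l**2 (x(l) = (2*l)**2 = 4*l**2)
N = -2 (N = -11 + (-5 + 2)**2 = -11 + (-3)**2 = -11 + 9 = -2)
(-445 + (-35/145 + x(2)/N))*T(3, -12) = (-445 + (-35/145 + (4*2**2)/(-2)))*(-12) = (-445 + (-35*1/145 + (4*4)*(-1/2)))*(-12) = (-445 + (-7/29 + 16*(-1/2)))*(-12) = (-445 + (-7/29 - 8))*(-12) = (-445 - 239/29)*(-12) = -13144/29*(-12) = 157728/29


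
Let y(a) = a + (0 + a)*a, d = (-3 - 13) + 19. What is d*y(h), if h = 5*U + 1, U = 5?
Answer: 2106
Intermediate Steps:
d = 3 (d = -16 + 19 = 3)
h = 26 (h = 5*5 + 1 = 25 + 1 = 26)
y(a) = a + a**2 (y(a) = a + a*a = a + a**2)
d*y(h) = 3*(26*(1 + 26)) = 3*(26*27) = 3*702 = 2106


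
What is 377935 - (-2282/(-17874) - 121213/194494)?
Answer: 656924786709857/1738192878 ≈ 3.7794e+5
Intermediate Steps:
377935 - (-2282/(-17874) - 121213/194494) = 377935 - (-2282*(-1/17874) - 121213*1/194494) = 377935 - (1141/8937 - 121213/194494) = 377935 - 1*(-861362927/1738192878) = 377935 + 861362927/1738192878 = 656924786709857/1738192878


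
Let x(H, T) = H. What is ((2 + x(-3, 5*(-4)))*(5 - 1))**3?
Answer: -64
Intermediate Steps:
((2 + x(-3, 5*(-4)))*(5 - 1))**3 = ((2 - 3)*(5 - 1))**3 = (-1*4)**3 = (-4)**3 = -64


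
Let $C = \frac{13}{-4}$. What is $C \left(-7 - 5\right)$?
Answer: $39$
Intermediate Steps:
$C = - \frac{13}{4}$ ($C = 13 \left(- \frac{1}{4}\right) = - \frac{13}{4} \approx -3.25$)
$C \left(-7 - 5\right) = - \frac{13 \left(-7 - 5\right)}{4} = \left(- \frac{13}{4}\right) \left(-12\right) = 39$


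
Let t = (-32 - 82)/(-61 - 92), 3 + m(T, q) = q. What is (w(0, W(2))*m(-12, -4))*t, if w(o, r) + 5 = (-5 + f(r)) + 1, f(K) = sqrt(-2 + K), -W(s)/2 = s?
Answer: 798/17 - 266*I*sqrt(6)/51 ≈ 46.941 - 12.776*I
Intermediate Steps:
m(T, q) = -3 + q
W(s) = -2*s
w(o, r) = -9 + sqrt(-2 + r) (w(o, r) = -5 + ((-5 + sqrt(-2 + r)) + 1) = -5 + (-4 + sqrt(-2 + r)) = -9 + sqrt(-2 + r))
t = 38/51 (t = -114/(-153) = -114*(-1/153) = 38/51 ≈ 0.74510)
(w(0, W(2))*m(-12, -4))*t = ((-9 + sqrt(-2 - 2*2))*(-3 - 4))*(38/51) = ((-9 + sqrt(-2 - 4))*(-7))*(38/51) = ((-9 + sqrt(-6))*(-7))*(38/51) = ((-9 + I*sqrt(6))*(-7))*(38/51) = (63 - 7*I*sqrt(6))*(38/51) = 798/17 - 266*I*sqrt(6)/51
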